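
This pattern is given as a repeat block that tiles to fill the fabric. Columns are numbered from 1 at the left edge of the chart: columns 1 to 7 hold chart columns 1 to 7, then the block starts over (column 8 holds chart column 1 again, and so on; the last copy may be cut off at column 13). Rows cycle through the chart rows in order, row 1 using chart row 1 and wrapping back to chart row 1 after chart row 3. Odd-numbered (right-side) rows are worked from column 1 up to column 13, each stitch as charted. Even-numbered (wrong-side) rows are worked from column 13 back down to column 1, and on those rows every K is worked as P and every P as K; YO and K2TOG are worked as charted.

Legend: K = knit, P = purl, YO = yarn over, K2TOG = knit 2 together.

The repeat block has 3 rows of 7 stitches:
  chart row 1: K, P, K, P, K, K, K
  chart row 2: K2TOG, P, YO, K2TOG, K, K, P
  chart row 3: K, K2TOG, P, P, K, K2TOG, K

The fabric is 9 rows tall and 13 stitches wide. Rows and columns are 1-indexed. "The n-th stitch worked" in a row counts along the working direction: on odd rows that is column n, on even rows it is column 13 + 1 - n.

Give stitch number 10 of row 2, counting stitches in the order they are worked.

Row 2: (2-1) mod 3 = 1, so use chart row 2. Even row -> WS.
Chart row 2 tiled across columns 1-13: K2TOG P YO K2TOG K K P K2TOG P YO K2TOG K K
Wrong side: read the tiled row from column 13 down to 1 and exchange K with P (leave YO, K2TOG).
Row 2 as worked: P P K2TOG YO K K2TOG K P P K2TOG YO K K2TOG
Counting 10 along the worked row gives K2TOG.

Stitch:
K2TOG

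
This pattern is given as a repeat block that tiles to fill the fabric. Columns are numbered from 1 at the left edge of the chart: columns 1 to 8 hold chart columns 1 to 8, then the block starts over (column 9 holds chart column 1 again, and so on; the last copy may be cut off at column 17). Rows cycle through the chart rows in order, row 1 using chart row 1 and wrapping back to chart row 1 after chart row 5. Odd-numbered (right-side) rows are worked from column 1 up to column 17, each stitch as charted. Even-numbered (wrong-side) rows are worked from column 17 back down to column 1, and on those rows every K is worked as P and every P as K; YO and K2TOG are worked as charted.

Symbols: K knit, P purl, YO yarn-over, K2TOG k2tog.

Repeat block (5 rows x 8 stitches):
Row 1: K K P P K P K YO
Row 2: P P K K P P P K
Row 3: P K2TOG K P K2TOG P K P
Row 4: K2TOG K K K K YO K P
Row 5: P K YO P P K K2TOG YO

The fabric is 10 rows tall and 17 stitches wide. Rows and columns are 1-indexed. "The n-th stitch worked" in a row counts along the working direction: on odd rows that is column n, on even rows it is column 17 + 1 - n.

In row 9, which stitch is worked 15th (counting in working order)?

Result:
K

Derivation:
For row 9: chart row = ((9-1) mod 5) + 1 = 4; this is a RS (odd) row.
Chart row 4 tiled across columns 1-17: K2TOG K K K K YO K P K2TOG K K K K YO K P K2TOG
Right side: take the tiled row as-is (worked left to right from column 1).
Stitch 15 in working order -> K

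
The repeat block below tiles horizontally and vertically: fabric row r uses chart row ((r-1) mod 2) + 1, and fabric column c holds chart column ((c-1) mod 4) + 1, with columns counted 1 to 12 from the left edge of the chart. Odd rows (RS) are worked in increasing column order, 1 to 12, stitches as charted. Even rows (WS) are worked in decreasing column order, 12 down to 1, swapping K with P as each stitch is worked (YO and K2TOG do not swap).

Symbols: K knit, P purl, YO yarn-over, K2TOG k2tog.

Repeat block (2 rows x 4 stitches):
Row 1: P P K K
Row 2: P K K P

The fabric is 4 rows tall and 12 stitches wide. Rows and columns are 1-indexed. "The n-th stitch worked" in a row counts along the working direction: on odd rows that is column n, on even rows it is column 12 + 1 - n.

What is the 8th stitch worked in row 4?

Stitch:
K

Derivation:
Row 4 uses chart row ((4-1) mod 2)+1 = 2. Row 4 is even, so WS.
Chart row 2 tiled across columns 1-12: P K K P P K K P P K K P
WS: work from column 12 back to column 1 (reverse the tiled row), swapping K<->P (YO and K2TOG unchanged).
Row 4 as worked: K P P K K P P K K P P K
Counting 8 along the worked row gives K.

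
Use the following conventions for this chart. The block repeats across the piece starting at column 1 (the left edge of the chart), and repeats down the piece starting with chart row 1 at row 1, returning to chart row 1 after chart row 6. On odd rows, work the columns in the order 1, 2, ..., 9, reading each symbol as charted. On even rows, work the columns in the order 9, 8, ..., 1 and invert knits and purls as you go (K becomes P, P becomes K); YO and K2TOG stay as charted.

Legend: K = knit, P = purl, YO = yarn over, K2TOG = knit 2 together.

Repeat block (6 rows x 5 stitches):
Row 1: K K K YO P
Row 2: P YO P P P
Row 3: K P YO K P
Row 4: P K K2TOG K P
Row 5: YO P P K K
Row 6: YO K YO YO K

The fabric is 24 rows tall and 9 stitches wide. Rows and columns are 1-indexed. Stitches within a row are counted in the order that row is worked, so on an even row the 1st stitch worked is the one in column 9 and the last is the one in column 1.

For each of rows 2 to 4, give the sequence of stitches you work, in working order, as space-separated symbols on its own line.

Row 2: chart row 2, WS - tiled (columns 1-9): P YO P P P P YO P P; work from column 9 back to 1 with K<->P swapped.
Row 3: chart row 3, RS - tile across columns 1-9 and work as-is.
Row 4: chart row 4, WS - tiled (columns 1-9): P K K2TOG K P P K K2TOG K; work from column 9 back to 1 with K<->P swapped.

Rows as worked:
K K YO K K K K YO K
K P YO K P K P YO K
P K2TOG P K K P K2TOG P K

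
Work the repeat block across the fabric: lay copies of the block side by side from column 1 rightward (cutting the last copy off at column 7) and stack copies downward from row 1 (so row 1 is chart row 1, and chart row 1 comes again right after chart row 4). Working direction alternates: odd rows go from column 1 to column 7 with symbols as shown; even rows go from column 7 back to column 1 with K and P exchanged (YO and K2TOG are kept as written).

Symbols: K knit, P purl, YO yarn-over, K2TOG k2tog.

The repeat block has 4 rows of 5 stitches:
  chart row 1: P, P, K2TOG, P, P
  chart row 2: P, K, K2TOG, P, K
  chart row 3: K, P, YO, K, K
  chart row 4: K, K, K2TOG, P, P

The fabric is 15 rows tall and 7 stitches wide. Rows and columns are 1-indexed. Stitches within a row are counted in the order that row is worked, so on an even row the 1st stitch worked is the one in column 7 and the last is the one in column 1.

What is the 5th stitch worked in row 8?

Row 8 uses chart row ((8-1) mod 4)+1 = 4. Row 8 is even, so WS.
Chart row 4 tiled across columns 1-7: K K K2TOG P P K K
WS: work from column 7 back to column 1 (reverse the tiled row), swapping K<->P (YO and K2TOG unchanged).
Row 8 as worked: P P K K K2TOG P P
The 5th stitch worked is K2TOG.

Stitch:
K2TOG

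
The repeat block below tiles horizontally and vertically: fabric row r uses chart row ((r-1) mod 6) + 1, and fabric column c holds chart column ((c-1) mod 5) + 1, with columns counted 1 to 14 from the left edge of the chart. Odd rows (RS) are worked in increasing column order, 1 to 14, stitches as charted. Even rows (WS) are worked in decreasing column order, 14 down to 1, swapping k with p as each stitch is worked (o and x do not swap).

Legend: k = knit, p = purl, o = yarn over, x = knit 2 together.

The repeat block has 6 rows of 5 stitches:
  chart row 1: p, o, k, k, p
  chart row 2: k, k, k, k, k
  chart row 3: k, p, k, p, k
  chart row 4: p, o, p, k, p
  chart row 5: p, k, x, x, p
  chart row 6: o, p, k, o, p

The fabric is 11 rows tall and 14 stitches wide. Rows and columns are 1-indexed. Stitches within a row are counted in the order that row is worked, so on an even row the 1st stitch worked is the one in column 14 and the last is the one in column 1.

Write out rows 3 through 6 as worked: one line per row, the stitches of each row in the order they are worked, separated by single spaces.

Row 3: chart row 3, RS - tile across columns 1-14 and work as-is.
Row 4: chart row 4, WS - tiled (columns 1-14): p o p k p p o p k p p o p k; work from column 14 back to 1 with k<->p swapped.
Row 5: chart row 5, RS - tile across columns 1-14 and work as-is.
Row 6: chart row 6, WS - tiled (columns 1-14): o p k o p o p k o p o p k o; work from column 14 back to 1 with k<->p swapped.

Rows as worked:
k p k p k k p k p k k p k p
p k o k k p k o k k p k o k
p k x x p p k x x p p k x x
o p k o k o p k o k o p k o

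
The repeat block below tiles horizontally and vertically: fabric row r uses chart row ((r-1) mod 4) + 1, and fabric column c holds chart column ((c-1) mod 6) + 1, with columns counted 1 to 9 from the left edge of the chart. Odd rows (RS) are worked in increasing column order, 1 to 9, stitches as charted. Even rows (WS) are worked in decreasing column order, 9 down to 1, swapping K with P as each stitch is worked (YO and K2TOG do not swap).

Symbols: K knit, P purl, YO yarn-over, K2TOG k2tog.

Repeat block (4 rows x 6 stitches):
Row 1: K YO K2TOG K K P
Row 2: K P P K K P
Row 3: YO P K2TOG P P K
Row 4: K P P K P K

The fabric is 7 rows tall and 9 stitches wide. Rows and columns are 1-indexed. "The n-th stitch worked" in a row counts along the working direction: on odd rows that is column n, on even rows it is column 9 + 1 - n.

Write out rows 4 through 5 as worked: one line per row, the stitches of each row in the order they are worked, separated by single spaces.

Row 4: chart row 4, WS - tiled (columns 1-9): K P P K P K K P P; work from column 9 back to 1 with K<->P swapped.
Row 5: chart row 1, RS - tile across columns 1-9 and work as-is.

== ROWS AS WORKED ==
K K P P K P K K P
K YO K2TOG K K P K YO K2TOG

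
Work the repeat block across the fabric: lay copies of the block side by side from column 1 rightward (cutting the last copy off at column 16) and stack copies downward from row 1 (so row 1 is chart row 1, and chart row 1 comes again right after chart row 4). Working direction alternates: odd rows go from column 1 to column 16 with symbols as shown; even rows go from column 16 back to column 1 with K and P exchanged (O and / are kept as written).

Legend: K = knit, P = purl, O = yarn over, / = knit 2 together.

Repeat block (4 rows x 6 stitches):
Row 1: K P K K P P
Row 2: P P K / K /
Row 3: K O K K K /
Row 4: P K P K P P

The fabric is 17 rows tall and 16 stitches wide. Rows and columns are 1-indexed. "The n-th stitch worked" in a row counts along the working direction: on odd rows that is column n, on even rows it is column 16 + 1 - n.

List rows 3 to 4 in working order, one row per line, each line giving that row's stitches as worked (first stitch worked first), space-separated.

Row 3: chart row 3, RS - tile across columns 1-16 and work as-is.
Row 4: chart row 4, WS - tiled (columns 1-16): P K P K P P P K P K P P P K P K; work from column 16 back to 1 with K<->P swapped.

Result:
K O K K K / K O K K K / K O K K
P K P K K K P K P K K K P K P K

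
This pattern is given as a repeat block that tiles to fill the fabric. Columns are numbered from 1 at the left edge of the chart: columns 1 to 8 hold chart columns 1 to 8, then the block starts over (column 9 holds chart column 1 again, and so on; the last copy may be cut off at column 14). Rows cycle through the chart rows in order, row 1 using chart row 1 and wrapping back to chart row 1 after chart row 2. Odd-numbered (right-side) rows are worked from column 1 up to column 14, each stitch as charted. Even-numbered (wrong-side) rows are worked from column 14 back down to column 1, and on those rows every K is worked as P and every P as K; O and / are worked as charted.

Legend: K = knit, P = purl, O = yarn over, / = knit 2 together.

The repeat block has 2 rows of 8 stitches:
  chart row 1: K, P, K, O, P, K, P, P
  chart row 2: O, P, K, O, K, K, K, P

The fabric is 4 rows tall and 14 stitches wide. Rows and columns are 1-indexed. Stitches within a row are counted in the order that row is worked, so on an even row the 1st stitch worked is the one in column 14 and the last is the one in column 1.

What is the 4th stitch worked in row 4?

== STITCH ==
P

Derivation:
For row 4: chart row = ((4-1) mod 2) + 1 = 2; this is a WS (even) row.
Chart row 2 tiled across columns 1-14: O P K O K K K P O P K O K K
Wrong side: read the tiled row from column 14 down to 1 and exchange K with P (leave O, /).
Row 4 as worked: P P O P K O K P P P O P K O
Counting 4 along the worked row gives P.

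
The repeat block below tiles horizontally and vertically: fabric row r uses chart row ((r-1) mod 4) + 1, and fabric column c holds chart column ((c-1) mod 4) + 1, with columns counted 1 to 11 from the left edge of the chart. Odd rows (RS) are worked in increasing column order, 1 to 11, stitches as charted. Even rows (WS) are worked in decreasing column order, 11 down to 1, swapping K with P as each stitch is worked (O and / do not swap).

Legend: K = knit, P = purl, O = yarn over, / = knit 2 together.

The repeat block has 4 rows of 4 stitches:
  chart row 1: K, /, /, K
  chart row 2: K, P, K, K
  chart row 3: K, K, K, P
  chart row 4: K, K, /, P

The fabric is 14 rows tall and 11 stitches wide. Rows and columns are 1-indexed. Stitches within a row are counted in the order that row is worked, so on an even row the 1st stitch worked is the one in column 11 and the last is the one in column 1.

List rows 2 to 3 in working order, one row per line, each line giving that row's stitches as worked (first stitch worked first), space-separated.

Row 2: chart row 2, WS - tiled (columns 1-11): K P K K K P K K K P K; work from column 11 back to 1 with K<->P swapped.
Row 3: chart row 3, RS - tile across columns 1-11 and work as-is.

Rows as worked:
P K P P P K P P P K P
K K K P K K K P K K K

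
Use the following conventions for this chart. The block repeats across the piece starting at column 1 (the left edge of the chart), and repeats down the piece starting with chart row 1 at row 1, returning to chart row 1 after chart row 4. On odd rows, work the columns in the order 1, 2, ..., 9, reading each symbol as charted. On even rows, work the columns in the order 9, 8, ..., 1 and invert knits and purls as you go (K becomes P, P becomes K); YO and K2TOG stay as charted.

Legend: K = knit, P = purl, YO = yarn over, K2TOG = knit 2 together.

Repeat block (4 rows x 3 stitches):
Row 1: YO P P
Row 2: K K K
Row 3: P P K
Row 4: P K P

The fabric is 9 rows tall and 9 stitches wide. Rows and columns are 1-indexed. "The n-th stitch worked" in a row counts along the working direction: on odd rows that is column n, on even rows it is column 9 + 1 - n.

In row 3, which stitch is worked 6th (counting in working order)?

For row 3: chart row = ((3-1) mod 4) + 1 = 3; this is a RS (odd) row.
Chart row 3 tiled across columns 1-9: P P K P P K P P K
RS: work column 1 to column 9, symbols as charted — the tiled row is the row as worked.
Stitch 6 in working order -> K

Result:
K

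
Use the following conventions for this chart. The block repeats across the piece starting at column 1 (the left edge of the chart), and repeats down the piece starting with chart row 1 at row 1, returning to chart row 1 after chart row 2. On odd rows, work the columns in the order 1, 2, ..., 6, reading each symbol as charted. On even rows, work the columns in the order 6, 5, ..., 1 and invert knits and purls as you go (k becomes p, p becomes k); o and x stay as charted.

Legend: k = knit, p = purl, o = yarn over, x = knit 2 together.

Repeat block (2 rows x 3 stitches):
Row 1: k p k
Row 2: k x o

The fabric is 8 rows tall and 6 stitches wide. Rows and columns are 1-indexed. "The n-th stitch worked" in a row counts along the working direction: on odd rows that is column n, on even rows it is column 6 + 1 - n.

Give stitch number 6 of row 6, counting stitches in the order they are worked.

== STITCH ==
p

Derivation:
Row 6: (6-1) mod 2 = 1, so use chart row 2. Even row -> WS.
Chart row 2 tiled across columns 1-6: k x o k x o
WS: work from column 6 back to column 1 (reverse the tiled row), swapping k<->p (o and x unchanged).
Row 6 as worked: o x p o x p
Counting 6 along the worked row gives p.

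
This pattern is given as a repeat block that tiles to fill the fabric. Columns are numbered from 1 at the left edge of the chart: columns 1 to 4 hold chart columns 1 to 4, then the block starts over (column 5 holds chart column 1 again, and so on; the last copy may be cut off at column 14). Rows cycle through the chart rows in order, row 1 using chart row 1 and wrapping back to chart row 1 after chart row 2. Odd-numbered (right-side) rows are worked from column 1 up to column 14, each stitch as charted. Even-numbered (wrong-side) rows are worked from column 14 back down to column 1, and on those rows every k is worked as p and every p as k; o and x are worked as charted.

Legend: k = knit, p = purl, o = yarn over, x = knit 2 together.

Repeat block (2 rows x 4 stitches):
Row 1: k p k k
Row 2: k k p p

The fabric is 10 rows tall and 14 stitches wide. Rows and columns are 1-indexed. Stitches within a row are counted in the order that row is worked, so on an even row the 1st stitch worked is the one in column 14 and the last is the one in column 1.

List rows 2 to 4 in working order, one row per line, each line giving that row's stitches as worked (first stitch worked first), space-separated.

Row 2: chart row 2, WS - tiled (columns 1-14): k k p p k k p p k k p p k k; work from column 14 back to 1 with k<->p swapped.
Row 3: chart row 1, RS - tile across columns 1-14 and work as-is.
Row 4: chart row 2, WS - tiled (columns 1-14): k k p p k k p p k k p p k k; work from column 14 back to 1 with k<->p swapped.

Result:
p p k k p p k k p p k k p p
k p k k k p k k k p k k k p
p p k k p p k k p p k k p p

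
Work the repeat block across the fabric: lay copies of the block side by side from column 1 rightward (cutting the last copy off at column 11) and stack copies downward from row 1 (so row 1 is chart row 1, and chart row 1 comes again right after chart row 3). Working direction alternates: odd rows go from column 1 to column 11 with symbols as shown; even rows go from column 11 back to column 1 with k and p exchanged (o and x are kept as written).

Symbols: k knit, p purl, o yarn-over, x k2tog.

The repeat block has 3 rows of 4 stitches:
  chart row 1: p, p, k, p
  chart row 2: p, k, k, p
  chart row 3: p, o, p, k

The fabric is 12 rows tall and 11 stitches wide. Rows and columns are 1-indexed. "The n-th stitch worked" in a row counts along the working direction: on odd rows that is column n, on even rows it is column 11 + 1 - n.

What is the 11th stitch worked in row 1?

Result:
k

Derivation:
Row 1: (1-1) mod 3 = 0, so use chart row 1. Odd row -> RS.
Chart row 1 tiled across columns 1-11: p p k p p p k p p p k
RS: work column 1 to column 11, symbols as charted — the tiled row is the row as worked.
Stitch 11 in working order -> k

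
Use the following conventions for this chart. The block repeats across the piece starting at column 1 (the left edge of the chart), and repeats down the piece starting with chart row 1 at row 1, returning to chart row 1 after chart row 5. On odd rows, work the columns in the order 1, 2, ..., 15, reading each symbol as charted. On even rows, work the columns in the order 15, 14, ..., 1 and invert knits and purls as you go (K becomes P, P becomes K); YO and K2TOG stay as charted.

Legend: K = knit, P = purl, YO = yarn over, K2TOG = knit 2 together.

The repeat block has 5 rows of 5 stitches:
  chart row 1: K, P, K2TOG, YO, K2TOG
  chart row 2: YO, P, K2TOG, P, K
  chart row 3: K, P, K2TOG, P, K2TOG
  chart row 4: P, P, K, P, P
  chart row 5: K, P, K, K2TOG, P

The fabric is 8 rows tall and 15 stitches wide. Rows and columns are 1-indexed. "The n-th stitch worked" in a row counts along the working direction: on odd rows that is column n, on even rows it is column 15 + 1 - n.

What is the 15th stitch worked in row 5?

== STITCH ==
P

Derivation:
For row 5: chart row = ((5-1) mod 5) + 1 = 5; this is a RS (odd) row.
Chart row 5 tiled across columns 1-15: K P K K2TOG P K P K K2TOG P K P K K2TOG P
RS: work column 1 to column 15, symbols as charted — the tiled row is the row as worked.
Stitch 15 in working order -> P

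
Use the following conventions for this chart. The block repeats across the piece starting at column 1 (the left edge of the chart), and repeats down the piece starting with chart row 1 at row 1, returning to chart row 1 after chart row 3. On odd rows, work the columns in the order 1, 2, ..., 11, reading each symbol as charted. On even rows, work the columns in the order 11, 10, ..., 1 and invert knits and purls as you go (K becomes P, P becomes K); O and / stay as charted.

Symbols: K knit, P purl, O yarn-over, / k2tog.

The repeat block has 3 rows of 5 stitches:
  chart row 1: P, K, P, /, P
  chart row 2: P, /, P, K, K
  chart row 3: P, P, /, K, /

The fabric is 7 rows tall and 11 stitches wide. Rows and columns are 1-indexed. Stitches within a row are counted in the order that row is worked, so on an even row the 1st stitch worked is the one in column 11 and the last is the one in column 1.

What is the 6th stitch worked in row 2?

For row 2: chart row = ((2-1) mod 3) + 1 = 2; this is a WS (even) row.
Chart row 2 tiled across columns 1-11: P / P K K P / P K K P
WS row: flip the tiled sequence (start at column 11) and apply K<->P; O and / stay.
Row 2 as worked: K P P K / K P P K / K
Stitch 6 in working order -> K

== STITCH ==
K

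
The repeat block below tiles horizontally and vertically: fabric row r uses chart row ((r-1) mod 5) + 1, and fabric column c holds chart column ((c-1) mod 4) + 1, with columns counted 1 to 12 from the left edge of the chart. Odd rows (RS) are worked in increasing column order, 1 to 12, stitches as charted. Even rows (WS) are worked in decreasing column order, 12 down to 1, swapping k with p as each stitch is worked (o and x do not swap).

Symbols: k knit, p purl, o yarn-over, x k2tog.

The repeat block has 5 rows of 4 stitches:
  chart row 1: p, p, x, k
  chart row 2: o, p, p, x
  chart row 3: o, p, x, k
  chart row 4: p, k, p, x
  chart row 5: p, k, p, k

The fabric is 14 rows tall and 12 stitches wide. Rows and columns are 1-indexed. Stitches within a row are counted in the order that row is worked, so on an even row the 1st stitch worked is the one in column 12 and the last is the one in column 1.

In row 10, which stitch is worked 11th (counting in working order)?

Stitch:
p

Derivation:
Row 10: (10-1) mod 5 = 4, so use chart row 5. Even row -> WS.
Chart row 5 tiled across columns 1-12: p k p k p k p k p k p k
WS: work from column 12 back to column 1 (reverse the tiled row), swapping k<->p (o and x unchanged).
Row 10 as worked: p k p k p k p k p k p k
Counting 11 along the worked row gives p.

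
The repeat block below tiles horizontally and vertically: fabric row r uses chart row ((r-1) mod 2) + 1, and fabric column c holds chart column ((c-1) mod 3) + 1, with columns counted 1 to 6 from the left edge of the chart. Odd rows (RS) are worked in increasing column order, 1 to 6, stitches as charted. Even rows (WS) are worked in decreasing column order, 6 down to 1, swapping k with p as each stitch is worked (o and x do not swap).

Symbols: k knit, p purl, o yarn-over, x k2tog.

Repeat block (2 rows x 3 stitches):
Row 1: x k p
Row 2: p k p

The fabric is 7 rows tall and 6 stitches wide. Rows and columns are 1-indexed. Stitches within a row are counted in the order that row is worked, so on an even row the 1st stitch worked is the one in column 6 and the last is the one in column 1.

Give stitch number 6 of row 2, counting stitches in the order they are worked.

Stitch:
k

Derivation:
Row 2: (2-1) mod 2 = 1, so use chart row 2. Even row -> WS.
Chart row 2 tiled across columns 1-6: p k p p k p
WS row: flip the tiled sequence (start at column 6) and apply k<->p; o and x stay.
Row 2 as worked: k p k k p k
Counting 6 along the worked row gives k.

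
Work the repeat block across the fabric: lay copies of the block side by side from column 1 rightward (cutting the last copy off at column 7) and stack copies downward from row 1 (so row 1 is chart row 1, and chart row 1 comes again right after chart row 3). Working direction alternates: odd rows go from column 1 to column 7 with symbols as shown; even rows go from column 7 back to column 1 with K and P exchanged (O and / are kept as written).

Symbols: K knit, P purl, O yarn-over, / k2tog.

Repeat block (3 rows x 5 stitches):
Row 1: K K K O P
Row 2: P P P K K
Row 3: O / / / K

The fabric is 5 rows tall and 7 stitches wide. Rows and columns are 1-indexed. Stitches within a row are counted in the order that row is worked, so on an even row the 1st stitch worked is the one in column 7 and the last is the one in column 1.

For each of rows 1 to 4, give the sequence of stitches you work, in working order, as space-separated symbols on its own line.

Result:
K K K O P K K
K K P P K K K
O / / / K O /
P P K O P P P

Derivation:
Row 1: chart row 1, RS - tile across columns 1-7 and work as-is.
Row 2: chart row 2, WS - tiled (columns 1-7): P P P K K P P; work from column 7 back to 1 with K<->P swapped.
Row 3: chart row 3, RS - tile across columns 1-7 and work as-is.
Row 4: chart row 1, WS - tiled (columns 1-7): K K K O P K K; work from column 7 back to 1 with K<->P swapped.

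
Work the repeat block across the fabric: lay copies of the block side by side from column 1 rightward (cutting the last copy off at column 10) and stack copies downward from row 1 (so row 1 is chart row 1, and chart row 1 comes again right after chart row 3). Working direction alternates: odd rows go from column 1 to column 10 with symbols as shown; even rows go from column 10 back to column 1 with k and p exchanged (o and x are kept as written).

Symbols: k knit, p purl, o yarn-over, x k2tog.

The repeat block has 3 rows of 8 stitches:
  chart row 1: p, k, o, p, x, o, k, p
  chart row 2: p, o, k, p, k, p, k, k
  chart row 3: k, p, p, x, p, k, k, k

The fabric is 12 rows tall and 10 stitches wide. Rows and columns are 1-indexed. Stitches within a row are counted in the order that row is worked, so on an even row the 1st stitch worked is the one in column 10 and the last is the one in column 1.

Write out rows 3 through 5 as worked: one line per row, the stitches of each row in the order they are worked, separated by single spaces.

Result:
k p p x p k k k k p
p k k p o x k o p k
p o k p k p k k p o

Derivation:
Row 3: chart row 3, RS - tile across columns 1-10 and work as-is.
Row 4: chart row 1, WS - tiled (columns 1-10): p k o p x o k p p k; work from column 10 back to 1 with k<->p swapped.
Row 5: chart row 2, RS - tile across columns 1-10 and work as-is.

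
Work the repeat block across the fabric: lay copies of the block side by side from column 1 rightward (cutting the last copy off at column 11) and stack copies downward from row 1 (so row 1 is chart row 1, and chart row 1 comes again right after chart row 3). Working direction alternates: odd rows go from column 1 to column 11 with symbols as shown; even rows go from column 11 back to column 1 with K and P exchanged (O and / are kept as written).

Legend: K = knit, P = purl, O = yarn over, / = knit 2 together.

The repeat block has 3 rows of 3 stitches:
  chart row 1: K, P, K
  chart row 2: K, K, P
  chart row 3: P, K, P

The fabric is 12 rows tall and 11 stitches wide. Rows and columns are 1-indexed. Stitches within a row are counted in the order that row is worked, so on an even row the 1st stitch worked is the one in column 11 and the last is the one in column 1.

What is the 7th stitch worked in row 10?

For row 10: chart row = ((10-1) mod 3) + 1 = 1; this is a WS (even) row.
Chart row 1 tiled across columns 1-11: K P K K P K K P K K P
WS row: flip the tiled sequence (start at column 11) and apply K<->P; O and / stay.
Row 10 as worked: K P P K P P K P P K P
Counting 7 along the worked row gives K.

Stitch:
K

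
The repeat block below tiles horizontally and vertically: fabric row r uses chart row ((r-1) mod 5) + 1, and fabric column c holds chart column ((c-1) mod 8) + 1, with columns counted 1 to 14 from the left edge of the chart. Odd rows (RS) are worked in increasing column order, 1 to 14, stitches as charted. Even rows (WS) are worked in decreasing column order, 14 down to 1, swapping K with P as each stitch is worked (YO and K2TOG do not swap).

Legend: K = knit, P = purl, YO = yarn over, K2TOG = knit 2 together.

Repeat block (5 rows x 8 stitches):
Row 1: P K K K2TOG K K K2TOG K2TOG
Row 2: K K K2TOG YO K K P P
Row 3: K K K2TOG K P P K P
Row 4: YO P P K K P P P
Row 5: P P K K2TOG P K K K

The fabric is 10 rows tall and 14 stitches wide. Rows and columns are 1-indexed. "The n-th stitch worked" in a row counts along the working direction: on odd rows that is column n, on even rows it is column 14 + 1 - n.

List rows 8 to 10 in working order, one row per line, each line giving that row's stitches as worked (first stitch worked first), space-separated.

== ROWS AS WORKED ==
K K P K2TOG P P K P K K P K2TOG P P
YO P P K K P P P YO P P K K P
P K K2TOG P K K P P P K K2TOG P K K

Derivation:
Row 8: chart row 3, WS - tiled (columns 1-14): K K K2TOG K P P K P K K K2TOG K P P; work from column 14 back to 1 with K<->P swapped.
Row 9: chart row 4, RS - tile across columns 1-14 and work as-is.
Row 10: chart row 5, WS - tiled (columns 1-14): P P K K2TOG P K K K P P K K2TOG P K; work from column 14 back to 1 with K<->P swapped.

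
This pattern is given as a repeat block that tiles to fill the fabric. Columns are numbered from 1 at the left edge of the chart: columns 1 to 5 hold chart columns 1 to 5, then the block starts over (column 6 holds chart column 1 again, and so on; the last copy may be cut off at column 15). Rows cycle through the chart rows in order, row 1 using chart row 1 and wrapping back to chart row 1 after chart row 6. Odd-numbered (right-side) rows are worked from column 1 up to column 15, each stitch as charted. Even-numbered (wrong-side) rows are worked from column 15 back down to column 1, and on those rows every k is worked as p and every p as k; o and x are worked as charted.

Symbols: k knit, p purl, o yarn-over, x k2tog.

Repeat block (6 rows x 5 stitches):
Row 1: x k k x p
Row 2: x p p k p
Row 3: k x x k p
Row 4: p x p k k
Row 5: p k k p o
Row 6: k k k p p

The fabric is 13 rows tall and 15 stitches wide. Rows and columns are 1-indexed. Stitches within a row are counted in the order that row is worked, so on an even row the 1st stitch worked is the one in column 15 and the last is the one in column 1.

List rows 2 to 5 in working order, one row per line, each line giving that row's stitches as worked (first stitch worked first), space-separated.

Row 2: chart row 2, WS - tiled (columns 1-15): x p p k p x p p k p x p p k p; work from column 15 back to 1 with k<->p swapped.
Row 3: chart row 3, RS - tile across columns 1-15 and work as-is.
Row 4: chart row 4, WS - tiled (columns 1-15): p x p k k p x p k k p x p k k; work from column 15 back to 1 with k<->p swapped.
Row 5: chart row 5, RS - tile across columns 1-15 and work as-is.

Rows as worked:
k p k k x k p k k x k p k k x
k x x k p k x x k p k x x k p
p p k x k p p k x k p p k x k
p k k p o p k k p o p k k p o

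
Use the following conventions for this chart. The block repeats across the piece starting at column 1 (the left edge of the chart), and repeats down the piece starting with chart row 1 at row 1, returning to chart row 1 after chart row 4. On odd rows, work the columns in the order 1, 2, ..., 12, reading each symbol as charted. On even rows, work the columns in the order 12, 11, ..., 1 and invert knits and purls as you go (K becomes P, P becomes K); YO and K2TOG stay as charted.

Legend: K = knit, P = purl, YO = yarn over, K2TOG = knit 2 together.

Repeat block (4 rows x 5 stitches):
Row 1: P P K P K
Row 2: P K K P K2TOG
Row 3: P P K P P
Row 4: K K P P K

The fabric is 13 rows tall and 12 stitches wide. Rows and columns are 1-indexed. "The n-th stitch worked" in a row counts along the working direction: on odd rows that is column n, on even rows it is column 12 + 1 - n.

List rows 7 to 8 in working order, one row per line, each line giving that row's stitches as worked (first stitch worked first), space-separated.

Row 7: chart row 3, RS - tile across columns 1-12 and work as-is.
Row 8: chart row 4, WS - tiled (columns 1-12): K K P P K K K P P K K K; work from column 12 back to 1 with K<->P swapped.

Result:
P P K P P P P K P P P P
P P P K K P P P K K P P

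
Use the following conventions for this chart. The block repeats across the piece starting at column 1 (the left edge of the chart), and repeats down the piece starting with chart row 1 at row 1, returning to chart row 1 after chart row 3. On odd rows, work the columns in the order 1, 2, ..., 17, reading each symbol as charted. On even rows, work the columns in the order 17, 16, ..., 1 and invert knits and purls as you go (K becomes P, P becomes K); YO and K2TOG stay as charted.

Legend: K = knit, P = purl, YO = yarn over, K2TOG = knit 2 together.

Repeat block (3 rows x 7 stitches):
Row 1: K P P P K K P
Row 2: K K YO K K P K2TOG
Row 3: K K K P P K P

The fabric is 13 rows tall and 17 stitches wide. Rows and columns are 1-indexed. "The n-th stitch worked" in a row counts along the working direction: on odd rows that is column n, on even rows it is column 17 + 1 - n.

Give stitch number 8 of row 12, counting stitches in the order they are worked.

For row 12: chart row = ((12-1) mod 3) + 1 = 3; this is a WS (even) row.
Chart row 3 tiled across columns 1-17: K K K P P K P K K K P P K P K K K
WS: work from column 17 back to column 1 (reverse the tiled row), swapping K<->P (YO and K2TOG unchanged).
Row 12 as worked: P P P K P K K P P P K P K K P P P
Stitch 8 in working order -> P

== STITCH ==
P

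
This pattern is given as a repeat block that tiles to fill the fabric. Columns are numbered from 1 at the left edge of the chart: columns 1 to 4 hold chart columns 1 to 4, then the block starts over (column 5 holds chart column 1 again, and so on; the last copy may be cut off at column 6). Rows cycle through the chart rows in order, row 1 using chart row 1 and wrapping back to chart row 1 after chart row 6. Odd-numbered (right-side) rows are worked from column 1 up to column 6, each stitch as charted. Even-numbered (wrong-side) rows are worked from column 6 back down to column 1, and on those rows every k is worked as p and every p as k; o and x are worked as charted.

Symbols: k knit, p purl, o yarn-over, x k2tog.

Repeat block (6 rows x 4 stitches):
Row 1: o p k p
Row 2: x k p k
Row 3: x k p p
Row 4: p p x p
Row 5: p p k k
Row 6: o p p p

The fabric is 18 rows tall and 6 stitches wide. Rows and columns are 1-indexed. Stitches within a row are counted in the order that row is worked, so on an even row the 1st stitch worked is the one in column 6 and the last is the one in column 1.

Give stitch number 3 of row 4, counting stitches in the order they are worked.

Row 4: (4-1) mod 6 = 3, so use chart row 4. Even row -> WS.
Chart row 4 tiled across columns 1-6: p p x p p p
WS row: flip the tiled sequence (start at column 6) and apply k<->p; o and x stay.
Row 4 as worked: k k k x k k
Counting 3 along the worked row gives k.

Result:
k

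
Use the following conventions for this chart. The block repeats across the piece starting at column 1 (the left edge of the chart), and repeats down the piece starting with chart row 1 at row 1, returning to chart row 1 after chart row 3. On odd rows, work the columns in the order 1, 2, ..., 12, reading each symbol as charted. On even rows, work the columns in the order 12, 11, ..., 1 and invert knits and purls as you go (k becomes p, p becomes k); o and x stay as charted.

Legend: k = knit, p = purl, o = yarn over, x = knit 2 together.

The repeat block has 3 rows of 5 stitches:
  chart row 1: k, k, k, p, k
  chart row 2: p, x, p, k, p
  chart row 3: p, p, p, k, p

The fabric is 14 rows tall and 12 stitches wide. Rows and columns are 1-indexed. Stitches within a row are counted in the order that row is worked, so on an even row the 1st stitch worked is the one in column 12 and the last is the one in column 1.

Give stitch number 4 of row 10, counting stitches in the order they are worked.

Result:
k

Derivation:
Row 10 uses chart row ((10-1) mod 3)+1 = 1. Row 10 is even, so WS.
Chart row 1 tiled across columns 1-12: k k k p k k k k p k k k
WS: work from column 12 back to column 1 (reverse the tiled row), swapping k<->p (o and x unchanged).
Row 10 as worked: p p p k p p p p k p p p
Counting 4 along the worked row gives k.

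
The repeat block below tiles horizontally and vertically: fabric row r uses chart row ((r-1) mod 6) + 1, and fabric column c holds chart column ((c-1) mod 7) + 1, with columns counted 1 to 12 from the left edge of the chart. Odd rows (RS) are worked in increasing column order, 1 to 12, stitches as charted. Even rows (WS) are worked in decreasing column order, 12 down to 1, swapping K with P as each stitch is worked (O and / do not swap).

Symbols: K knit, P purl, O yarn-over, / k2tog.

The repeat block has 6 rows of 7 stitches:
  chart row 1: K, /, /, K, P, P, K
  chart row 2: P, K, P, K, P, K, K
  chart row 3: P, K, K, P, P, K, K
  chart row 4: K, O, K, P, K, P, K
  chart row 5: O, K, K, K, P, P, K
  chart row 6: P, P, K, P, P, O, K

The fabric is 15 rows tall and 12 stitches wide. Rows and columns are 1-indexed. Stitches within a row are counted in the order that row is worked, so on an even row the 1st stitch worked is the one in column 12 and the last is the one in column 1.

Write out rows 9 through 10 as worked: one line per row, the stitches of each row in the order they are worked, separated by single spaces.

Row 9: chart row 3, RS - tile across columns 1-12 and work as-is.
Row 10: chart row 4, WS - tiled (columns 1-12): K O K P K P K K O K P K; work from column 12 back to 1 with K<->P swapped.

Rows as worked:
P K K P P K K P K K P P
P K P O P P K P K P O P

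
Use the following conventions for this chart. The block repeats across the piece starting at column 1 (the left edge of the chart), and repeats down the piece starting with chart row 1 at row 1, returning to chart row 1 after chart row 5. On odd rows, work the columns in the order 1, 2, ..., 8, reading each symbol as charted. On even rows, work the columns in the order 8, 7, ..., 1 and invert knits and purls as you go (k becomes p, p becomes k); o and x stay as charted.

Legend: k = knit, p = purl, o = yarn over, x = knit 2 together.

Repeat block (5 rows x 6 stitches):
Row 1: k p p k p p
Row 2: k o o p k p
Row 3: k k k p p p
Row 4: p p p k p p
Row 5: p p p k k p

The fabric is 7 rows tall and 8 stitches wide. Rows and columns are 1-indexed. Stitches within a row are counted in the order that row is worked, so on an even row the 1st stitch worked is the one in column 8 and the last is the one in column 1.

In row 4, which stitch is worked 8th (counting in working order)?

For row 4: chart row = ((4-1) mod 5) + 1 = 4; this is a WS (even) row.
Chart row 4 tiled across columns 1-8: p p p k p p p p
WS: work from column 8 back to column 1 (reverse the tiled row), swapping k<->p (o and x unchanged).
Row 4 as worked: k k k k p k k k
Stitch 8 in working order -> k

Stitch:
k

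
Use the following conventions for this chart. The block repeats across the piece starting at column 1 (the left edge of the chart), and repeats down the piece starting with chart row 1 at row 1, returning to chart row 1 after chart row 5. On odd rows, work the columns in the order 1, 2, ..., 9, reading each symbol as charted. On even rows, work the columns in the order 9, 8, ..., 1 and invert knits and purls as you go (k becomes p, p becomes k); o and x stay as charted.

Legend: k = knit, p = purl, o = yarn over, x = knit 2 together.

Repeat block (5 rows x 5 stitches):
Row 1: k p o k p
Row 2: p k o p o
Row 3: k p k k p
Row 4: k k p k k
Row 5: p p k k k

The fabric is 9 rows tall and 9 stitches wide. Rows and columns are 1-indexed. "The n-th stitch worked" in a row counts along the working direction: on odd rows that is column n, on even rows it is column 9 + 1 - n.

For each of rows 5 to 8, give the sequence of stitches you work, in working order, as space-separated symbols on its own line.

Row 5: chart row 5, RS - tile across columns 1-9 and work as-is.
Row 6: chart row 1, WS - tiled (columns 1-9): k p o k p k p o k; work from column 9 back to 1 with k<->p swapped.
Row 7: chart row 2, RS - tile across columns 1-9 and work as-is.
Row 8: chart row 3, WS - tiled (columns 1-9): k p k k p k p k k; work from column 9 back to 1 with k<->p swapped.

Result:
p p k k k p p k k
p o k p k p o k p
p k o p o p k o p
p p k p k p p k p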